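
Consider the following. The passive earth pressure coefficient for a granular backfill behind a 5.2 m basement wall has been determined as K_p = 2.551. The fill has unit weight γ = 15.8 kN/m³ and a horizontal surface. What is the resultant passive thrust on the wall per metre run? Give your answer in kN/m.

P = ½ K_p γ H² = 0.5 × 2.551 × 15.8 × 5.2² = 544.9 kN/m.

545 kN/m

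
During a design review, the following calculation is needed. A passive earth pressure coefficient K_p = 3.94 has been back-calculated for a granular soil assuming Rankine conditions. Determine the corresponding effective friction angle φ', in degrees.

36.5°

K_p = (1+sin φ)/(1−sin φ) ⇒ sin φ = (K_p − 1)/(K_p + 1) = 0.5951.
φ = arcsin(0.5951) = 36.52°.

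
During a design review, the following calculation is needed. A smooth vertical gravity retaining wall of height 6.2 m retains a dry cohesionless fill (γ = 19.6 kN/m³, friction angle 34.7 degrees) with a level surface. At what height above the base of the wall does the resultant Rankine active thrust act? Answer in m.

K_a = 0.2745.
The pressure distribution is triangular, so the resultant acts at H/3 above the base = 6.2/3 = 2.067 m.

2.07 m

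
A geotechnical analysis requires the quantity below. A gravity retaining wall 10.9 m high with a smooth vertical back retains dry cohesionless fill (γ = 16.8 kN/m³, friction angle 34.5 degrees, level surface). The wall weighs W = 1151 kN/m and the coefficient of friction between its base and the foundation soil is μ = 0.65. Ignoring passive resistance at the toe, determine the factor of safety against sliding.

2.71

K_a = tan²(45° − 34.5°/2) = 0.2768.
P_a = ½K_aγH² = 0.5×0.2768×16.8×10.9² = 276.3 kN/m, acting at H/3 = 3.633 m above the base.
FS_sliding = μW / P_a = 0.65×1151 / 276.3 = 2.708.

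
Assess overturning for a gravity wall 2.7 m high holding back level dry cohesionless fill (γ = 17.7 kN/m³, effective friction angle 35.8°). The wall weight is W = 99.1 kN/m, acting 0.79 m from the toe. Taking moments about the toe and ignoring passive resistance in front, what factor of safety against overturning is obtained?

5.15

K_a = tan²(45° − 35.8°/2) = 0.2619.
P_a = ½K_aγH² = 0.5×0.2619×17.7×2.7² = 16.89 kN/m, acting at H/3 = 0.9000 m above the base.
Overturning moment M_o = P_a × H/3 = 16.89 × 0.9000 = 15.21.
Resisting moment M_r = W × 0.79 = 99.1 × 0.79 = 78.29.
FS_overturning = M_r/M_o = 78.29/15.21 = 5.149.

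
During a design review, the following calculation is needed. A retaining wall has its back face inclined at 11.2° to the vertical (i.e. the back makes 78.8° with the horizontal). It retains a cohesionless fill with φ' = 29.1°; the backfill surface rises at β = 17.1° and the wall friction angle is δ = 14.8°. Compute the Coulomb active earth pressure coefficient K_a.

0.533

K_a = sin²(α+φ) / [sin²α · sin(α−δ) · (1 + √{sin(φ+δ)sin(φ−β) / (sin(α−δ)sin(α+β))})²].
With α = 78.8°, φ = 29.1°, δ = 14.8°, β = 17.1°: K_a = 0.5330.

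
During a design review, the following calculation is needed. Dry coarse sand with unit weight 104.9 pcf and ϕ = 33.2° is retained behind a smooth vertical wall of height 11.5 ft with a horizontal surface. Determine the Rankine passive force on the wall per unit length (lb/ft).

23700 lb/ft

K_p = tan²(45° + φ/2) = 3.421.
P_p = ½ K_p γ H² = 0.5 × 3.421 × 104.9 × 11.5² = 23730 lb/ft.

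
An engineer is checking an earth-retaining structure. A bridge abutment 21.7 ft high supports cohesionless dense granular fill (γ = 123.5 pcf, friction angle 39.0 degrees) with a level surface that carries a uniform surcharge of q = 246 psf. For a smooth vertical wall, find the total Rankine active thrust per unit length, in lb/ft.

7830 lb/ft

K_a = tan²(45° − φ/2) = 0.2275.
Soil triangle: ½ K_a γ H² = 0.5×0.2275×123.5×21.7² = 6615 lb/ft.
Surcharge rectangle: K_a q H = 0.2275×246×21.7 = 1214 lb/ft.
Total = 6615 + 1214 = 7830 lb/ft.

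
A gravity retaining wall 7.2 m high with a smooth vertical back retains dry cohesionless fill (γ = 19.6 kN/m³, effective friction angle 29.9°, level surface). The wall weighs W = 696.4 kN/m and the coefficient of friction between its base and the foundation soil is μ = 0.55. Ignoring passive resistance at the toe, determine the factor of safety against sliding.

K_a = tan²(45° − 29.9°/2) = 0.3347.
P_a = ½K_aγH² = 0.5×0.3347×19.6×7.2² = 170.0 kN/m, acting at H/3 = 2.400 m above the base.
FS_sliding = μW / P_a = 0.55×696.4 / 170.0 = 2.253.

2.25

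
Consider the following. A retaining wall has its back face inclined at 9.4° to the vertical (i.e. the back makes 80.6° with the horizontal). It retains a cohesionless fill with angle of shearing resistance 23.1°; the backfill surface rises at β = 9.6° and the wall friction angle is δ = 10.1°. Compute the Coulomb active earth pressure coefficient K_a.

0.550

K_a = sin²(α+φ) / [sin²α · sin(α−δ) · (1 + √{sin(φ+δ)sin(φ−β) / (sin(α−δ)sin(α+β))})²].
With α = 80.6°, φ = 23.1°, δ = 10.1°, β = 9.6°: K_a = 0.5495.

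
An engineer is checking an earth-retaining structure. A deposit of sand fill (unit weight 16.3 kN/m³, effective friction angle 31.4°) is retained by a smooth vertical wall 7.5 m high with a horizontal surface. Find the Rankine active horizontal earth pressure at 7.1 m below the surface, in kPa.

36.4 kPa

K_a = (1 − sin φ)/(1 + sin φ) = 0.3149.
σ_h = K_a γ z = 0.3149 × 16.3 × 7.1 = 36.45 kPa.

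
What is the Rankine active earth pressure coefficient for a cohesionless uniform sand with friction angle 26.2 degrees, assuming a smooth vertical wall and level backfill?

K_a = (1 − sin φ)/(1 + sin φ) = (1 − sin 26.2°)/(1 + sin 26.2°) = 0.3874.

0.387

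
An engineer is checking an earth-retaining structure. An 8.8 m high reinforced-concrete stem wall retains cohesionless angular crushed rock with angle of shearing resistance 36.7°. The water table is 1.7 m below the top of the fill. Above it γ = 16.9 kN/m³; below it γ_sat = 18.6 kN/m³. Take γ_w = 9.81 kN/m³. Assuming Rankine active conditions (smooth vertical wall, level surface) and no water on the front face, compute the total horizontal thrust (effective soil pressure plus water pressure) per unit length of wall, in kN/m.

361 kN/m

K_a = tan²(45° − φ/2) = 0.2519.
γ' = 18.6 − 9.81 = 8.790 kN/m³. Depth below WT = 7.1 m.
σ'_h at WT = K_a γ d_w = 7.236 kPa; at base = 7.236 + K_a γ' × 7.1 = 22.95 kPa.
P₁ (0–1.7 m) = ½×7.236×1.7 = 6.151. P₂ (1.7–8.8 m) = ½(7.236+22.95)×7.1 = 107.2.
P_w = ½ γ_w h₂² = 0.5×9.81×7.1² = 247.3. Total = 6.151+107.2+247.3 = 360.6 kN/m.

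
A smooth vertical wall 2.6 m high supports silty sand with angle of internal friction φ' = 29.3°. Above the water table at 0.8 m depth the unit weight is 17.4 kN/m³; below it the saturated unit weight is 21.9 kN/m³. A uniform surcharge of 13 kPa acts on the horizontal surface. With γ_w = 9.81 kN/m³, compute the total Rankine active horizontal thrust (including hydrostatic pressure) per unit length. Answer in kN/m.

44.7 kN/m

K_a = tan²(45° − φ/2) = 0.3428.
γ' = 21.9 − 9.81 = 12.09 kN/m³. h₂ = H − d_w = 1.8 m.
σ'_h: at surface K_a·q = 4.457; at WT K_a(q+γd_w) = 9.229; at base K_a(q+γd_w+γ'h₂) = 16.69 kPa.
P₁ = ½(4.457+9.229)×0.8 = 5.474; P₂ = ½(9.229+16.69)×1.8 = 23.33; P_w = ½γ_w h₂² = 15.89.
Total = 5.474+23.33+15.89 = 44.69 kN/m.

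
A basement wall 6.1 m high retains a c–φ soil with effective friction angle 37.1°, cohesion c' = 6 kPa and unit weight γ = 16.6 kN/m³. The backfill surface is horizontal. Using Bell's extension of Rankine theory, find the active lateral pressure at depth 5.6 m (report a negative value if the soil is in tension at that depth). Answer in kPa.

17.0 kPa

K_a = (1 − sin φ)/(1 + sin φ) = 0.2475.
σ_a = K_a γ z − 2c√K_a = 0.2475×16.6×5.6 − 2×6×0.4975 = 17.04 kPa.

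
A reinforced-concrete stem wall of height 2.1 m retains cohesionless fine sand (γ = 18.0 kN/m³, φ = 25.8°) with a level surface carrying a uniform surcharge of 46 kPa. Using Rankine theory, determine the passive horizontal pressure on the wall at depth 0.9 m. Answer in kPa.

K_p = (1 + sin φ)/(1 − sin φ) = 2.541.
σ_v = γz + q = 18.0 × 0.9 + 46 = 62.20 kPa.
σ_h = K_p σ_v = 2.541 × 62.20 = 158.1 kPa.

158 kPa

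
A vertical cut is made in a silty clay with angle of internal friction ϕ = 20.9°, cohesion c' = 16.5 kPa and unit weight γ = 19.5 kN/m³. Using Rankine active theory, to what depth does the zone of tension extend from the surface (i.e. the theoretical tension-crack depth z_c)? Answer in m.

K_a = tan²(45° − 20.9°/2) = 0.4741; √K_a = 0.6886.
The active pressure is zero where K_a γ z = 2c√K_a, so z_c = 2c/(γ√K_a) = 2×16.5/(19.5×0.6886) = 2.458 m.

2.46 m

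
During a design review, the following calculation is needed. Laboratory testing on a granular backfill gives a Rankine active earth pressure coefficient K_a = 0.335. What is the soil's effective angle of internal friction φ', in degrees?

K_a = tan²(45° − φ/2) ⇒ 45° − φ/2 = arctan(√0.335) = 30.06°.
φ = 2(45° − 30.06°) = 29.88°.

29.9°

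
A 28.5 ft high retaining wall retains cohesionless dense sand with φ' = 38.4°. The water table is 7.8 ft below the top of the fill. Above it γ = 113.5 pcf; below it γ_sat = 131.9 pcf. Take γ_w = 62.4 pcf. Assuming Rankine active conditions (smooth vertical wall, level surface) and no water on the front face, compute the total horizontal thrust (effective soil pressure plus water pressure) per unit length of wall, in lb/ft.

K_a = tan²(45° − φ/2) = 0.2337.
γ' = 131.9 − 62.4 = 69.50 pcf. Depth below WT = 20.7 ft.
σ'_h at WT = K_a γ d_w = 206.9 psf; at base = 206.9 + K_a γ' × 20.7 = 543.1 psf.
P₁ (0–7.8 ft) = ½×206.9×7.8 = 806.9. P₂ (7.8–28.5 ft) = ½(206.9+543.1)×20.7 = 7762.
P_w = ½ γ_w h₂² = 0.5×62.4×20.7² = 13370. Total = 806.9+7762+13370 = 21940 lb/ft.

21900 lb/ft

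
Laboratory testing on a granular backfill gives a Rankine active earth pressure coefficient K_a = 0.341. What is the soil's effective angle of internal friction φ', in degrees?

29.4°

K_a = tan²(45° − φ/2) ⇒ 45° − φ/2 = arctan(√0.341) = 30.28°.
φ = 2(45° − 30.28°) = 29.43°.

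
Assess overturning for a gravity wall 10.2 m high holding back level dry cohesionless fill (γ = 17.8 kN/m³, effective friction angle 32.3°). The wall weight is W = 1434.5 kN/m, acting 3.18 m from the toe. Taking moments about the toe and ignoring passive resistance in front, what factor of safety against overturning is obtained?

K_a = tan²(45° − 32.3°/2) = 0.3035.
P_a = ½K_aγH² = 0.5×0.3035×17.8×10.2² = 281.0 kN/m, acting at H/3 = 3.400 m above the base.
Overturning moment M_o = P_a × H/3 = 281.0 × 3.400 = 955.4.
Resisting moment M_r = W × 3.18 = 1434.5 × 3.18 = 4562.
FS_overturning = M_r/M_o = 4562/955.4 = 4.774.

4.77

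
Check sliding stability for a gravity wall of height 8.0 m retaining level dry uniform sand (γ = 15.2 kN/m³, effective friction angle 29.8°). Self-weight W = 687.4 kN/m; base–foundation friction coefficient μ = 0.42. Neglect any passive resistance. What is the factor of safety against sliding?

K_a = tan²(45° − 29.8°/2) = 0.3360.
P_a = ½K_aγH² = 0.5×0.3360×15.2×8.0² = 163.4 kN/m, acting at H/3 = 2.667 m above the base.
FS_sliding = μW / P_a = 0.42×687.4 / 163.4 = 1.766.

1.77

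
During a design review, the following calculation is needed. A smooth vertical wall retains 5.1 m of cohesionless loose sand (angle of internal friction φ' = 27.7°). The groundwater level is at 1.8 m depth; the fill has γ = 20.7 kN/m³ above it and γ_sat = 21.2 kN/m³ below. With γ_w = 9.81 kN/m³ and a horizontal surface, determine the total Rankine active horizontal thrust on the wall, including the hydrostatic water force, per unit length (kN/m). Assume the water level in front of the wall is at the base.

133 kN/m

K_a = tan²(45° − φ/2) = 0.3653.
γ' = 21.2 − 9.81 = 11.39 kN/m³. Depth below WT = 3.3 m.
σ'_h at WT = K_a γ d_w = 13.61 kPa; at base = 13.61 + K_a γ' × 3.3 = 27.34 kPa.
P₁ (0–1.8 m) = ½×13.61×1.8 = 12.25. P₂ (1.8–5.1 m) = ½(13.61+27.34)×3.3 = 67.58.
P_w = ½ γ_w h₂² = 0.5×9.81×3.3² = 53.42. Total = 12.25+67.58+53.42 = 133.2 kN/m.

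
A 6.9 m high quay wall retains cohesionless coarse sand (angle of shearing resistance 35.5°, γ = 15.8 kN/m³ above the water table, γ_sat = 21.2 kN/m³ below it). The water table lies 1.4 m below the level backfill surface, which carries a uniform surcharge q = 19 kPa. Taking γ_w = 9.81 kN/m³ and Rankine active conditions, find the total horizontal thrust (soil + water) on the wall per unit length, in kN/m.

K_a = tan²(45° − φ/2) = 0.2653.
γ' = 21.2 − 9.81 = 11.39 kN/m³. h₂ = H − d_w = 5.5 m.
σ'_h: at surface K_a·q = 5.040; at WT K_a(q+γd_w) = 10.91; at base K_a(q+γd_w+γ'h₂) = 27.52 kPa.
P₁ = ½(5.040+10.91)×1.4 = 11.16; P₂ = ½(10.91+27.52)×5.5 = 105.7; P_w = ½γ_w h₂² = 148.4.
Total = 11.16+105.7+148.4 = 265.2 kN/m.

265 kN/m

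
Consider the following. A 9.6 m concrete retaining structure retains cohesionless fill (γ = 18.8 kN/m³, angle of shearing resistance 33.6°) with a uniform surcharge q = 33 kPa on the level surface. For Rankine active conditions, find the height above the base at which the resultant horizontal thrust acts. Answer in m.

K_a = 0.2875.
Triangular part P₁ = ½K_aγH² = 249.1 at H/3 = 3.200 m; rectangular part P₂ = K_a q H = 91.08 at H/2 = 4.800 m.
ȳ = (P₁·3.200 + P₂·4.800)/(P₁+P₂) = 3.628 m.

3.63 m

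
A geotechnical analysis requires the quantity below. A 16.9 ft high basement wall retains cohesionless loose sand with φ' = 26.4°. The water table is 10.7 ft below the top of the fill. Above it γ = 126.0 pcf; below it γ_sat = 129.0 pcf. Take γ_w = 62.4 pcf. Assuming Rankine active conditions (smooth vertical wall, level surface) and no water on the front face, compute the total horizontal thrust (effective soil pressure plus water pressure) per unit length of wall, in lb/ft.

K_a = tan²(45° − φ/2) = 0.3844.
γ' = 129.0 − 62.4 = 66.60 pcf. Depth below WT = 6.2 ft.
σ'_h at WT = K_a γ d_w = 518.3 psf; at base = 518.3 + K_a γ' × 6.2 = 677.0 psf.
P₁ (0–10.7 ft) = ½×518.3×10.7 = 2773. P₂ (10.7–16.9 ft) = ½(518.3+677.0)×6.2 = 3706.
P_w = ½ γ_w h₂² = 0.5×62.4×6.2² = 1199. Total = 2773+3706+1199 = 7678 lb/ft.

7680 lb/ft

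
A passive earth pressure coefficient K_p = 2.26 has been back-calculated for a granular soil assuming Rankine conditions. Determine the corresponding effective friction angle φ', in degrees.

22.7°

K_p = (1+sin φ)/(1−sin φ) ⇒ sin φ = (K_p − 1)/(K_p + 1) = 0.3865.
φ = arcsin(0.3865) = 22.74°.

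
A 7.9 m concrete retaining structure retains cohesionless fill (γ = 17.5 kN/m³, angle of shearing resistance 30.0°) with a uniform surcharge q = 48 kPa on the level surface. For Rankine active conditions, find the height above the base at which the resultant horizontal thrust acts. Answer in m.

3.17 m

K_a = 0.3333.
Triangular part P₁ = ½K_aγH² = 182.0 at H/3 = 2.633 m; rectangular part P₂ = K_a q H = 126.4 at H/2 = 3.950 m.
ȳ = (P₁·2.633 + P₂·3.950)/(P₁+P₂) = 3.173 m.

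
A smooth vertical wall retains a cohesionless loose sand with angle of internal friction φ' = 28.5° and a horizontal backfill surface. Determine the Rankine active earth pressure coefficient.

0.354

K_a = tan²(45° − φ/2) = tan²(30.75°) = 0.3540.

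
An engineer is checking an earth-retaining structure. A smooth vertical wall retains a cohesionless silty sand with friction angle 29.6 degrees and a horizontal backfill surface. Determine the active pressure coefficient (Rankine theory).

0.339

K_a = tan²(45° − φ/2) = tan²(30.20°) = 0.3387.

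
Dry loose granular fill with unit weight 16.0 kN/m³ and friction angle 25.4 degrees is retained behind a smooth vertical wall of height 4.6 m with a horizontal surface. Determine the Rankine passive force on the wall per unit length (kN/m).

K_p = tan²(45° + φ/2) = 2.502.
P_p = ½ K_p γ H² = 0.5 × 2.502 × 16.0 × 4.6² = 423.6 kN/m.

424 kN/m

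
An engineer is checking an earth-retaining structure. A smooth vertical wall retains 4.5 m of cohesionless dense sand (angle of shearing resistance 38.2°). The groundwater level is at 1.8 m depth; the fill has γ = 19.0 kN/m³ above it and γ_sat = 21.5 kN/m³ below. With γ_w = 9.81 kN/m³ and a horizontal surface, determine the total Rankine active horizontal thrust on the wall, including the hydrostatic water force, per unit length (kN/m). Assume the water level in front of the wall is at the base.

74.8 kN/m

K_a = tan²(45° − φ/2) = 0.2358.
γ' = 21.5 − 9.81 = 11.69 kN/m³. Depth below WT = 2.7 m.
σ'_h at WT = K_a γ d_w = 8.064 kPa; at base = 8.064 + K_a γ' × 2.7 = 15.51 kPa.
P₁ (0–1.8 m) = ½×8.064×1.8 = 7.257. P₂ (1.8–4.5 m) = ½(8.064+15.51)×2.7 = 31.82.
P_w = ½ γ_w h₂² = 0.5×9.81×2.7² = 35.76. Total = 7.257+31.82+35.76 = 74.83 kN/m.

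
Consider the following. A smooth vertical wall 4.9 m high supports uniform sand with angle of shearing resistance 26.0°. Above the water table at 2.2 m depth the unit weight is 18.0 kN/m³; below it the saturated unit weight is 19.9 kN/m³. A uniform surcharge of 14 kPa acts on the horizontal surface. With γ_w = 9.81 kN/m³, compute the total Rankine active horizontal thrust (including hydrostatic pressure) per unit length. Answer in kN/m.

136 kN/m

K_a = tan²(45° − φ/2) = 0.3905.
γ' = 19.9 − 9.81 = 10.09 kN/m³. h₂ = H − d_w = 2.7 m.
σ'_h: at surface K_a·q = 5.466; at WT K_a(q+γd_w) = 20.93; at base K_a(q+γd_w+γ'h₂) = 31.57 kPa.
P₁ = ½(5.466+20.93)×2.2 = 29.03; P₂ = ½(20.93+31.57)×2.7 = 70.87; P_w = ½γ_w h₂² = 35.76.
Total = 29.03+70.87+35.76 = 135.7 kN/m.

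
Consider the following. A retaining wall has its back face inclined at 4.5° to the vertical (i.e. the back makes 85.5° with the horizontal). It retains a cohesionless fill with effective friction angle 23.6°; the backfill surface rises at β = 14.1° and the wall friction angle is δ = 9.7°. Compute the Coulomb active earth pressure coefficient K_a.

K_a = sin²(α+φ) / [sin²α · sin(α−δ) · (1 + √{sin(φ+δ)sin(φ−β) / (sin(α−δ)sin(α+β))})²].
With α = 85.5°, φ = 23.6°, δ = 9.7°, β = 14.1°: K_a = 0.5418.

0.542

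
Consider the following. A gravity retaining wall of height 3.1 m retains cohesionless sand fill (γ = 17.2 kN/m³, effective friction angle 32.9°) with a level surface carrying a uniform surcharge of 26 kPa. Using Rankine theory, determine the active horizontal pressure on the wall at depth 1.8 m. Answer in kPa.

K_a = (1 − sin φ)/(1 + sin φ) = 0.2960.
σ_v = γz + q = 17.2 × 1.8 + 26 = 56.96 kPa.
σ_h = K_a σ_v = 0.2960 × 56.96 = 16.86 kPa.

16.9 kPa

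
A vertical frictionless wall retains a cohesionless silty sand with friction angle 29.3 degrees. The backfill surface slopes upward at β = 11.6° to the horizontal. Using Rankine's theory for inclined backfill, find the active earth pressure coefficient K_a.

K_a = cos β · (cos β − √(cos²β − cos²φ)) / (cos β + √(cos²β − cos²φ)).
cos β = 0.9796, cos φ = 0.8721, √(cos²β − cos²φ) = 0.4462.
K_a = 0.9796 × (0.9796 − 0.4462)/(0.9796 + 0.4462) = 0.3665.

0.366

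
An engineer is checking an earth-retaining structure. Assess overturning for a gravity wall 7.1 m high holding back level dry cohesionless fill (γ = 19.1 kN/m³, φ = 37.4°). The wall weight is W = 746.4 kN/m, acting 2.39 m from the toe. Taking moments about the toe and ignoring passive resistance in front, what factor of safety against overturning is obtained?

K_a = tan²(45° − 37.4°/2) = 0.2443.
P_a = ½K_aγH² = 0.5×0.2443×19.1×7.1² = 117.6 kN/m, acting at H/3 = 2.367 m above the base.
Overturning moment M_o = P_a × H/3 = 117.6 × 2.367 = 278.3.
Resisting moment M_r = W × 2.39 = 746.4 × 2.39 = 1784.
FS_overturning = M_r/M_o = 1784/278.3 = 6.410.

6.41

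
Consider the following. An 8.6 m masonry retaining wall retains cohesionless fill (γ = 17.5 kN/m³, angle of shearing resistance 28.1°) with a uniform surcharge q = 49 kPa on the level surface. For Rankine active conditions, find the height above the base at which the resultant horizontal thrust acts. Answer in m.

K_a = 0.3596.
Triangular part P₁ = ½K_aγH² = 232.7 at H/3 = 2.867 m; rectangular part P₂ = K_a q H = 151.5 at H/2 = 4.300 m.
ȳ = (P₁·2.867 + P₂·4.300)/(P₁+P₂) = 3.432 m.

3.43 m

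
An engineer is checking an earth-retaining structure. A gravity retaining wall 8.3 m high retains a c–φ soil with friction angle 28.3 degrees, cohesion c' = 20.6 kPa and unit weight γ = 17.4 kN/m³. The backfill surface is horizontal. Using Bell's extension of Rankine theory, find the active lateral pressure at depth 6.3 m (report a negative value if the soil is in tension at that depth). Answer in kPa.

14.5 kPa

K_a = (1 − sin φ)/(1 + sin φ) = 0.3568.
σ_a = K_a γ z − 2c√K_a = 0.3568×17.4×6.3 − 2×20.6×0.5973 = 14.50 kPa.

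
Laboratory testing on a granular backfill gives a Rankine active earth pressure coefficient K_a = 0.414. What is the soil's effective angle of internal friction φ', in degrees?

K_a = tan²(45° − φ/2) ⇒ 45° − φ/2 = arctan(√0.414) = 32.76°.
φ = 2(45° − 32.76°) = 24.48°.

24.5°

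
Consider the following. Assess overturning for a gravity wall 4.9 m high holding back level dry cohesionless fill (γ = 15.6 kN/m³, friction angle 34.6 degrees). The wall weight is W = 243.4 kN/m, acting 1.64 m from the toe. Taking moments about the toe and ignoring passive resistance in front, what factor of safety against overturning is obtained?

K_a = tan²(45° − 34.6°/2) = 0.2756.
P_a = ½K_aγH² = 0.5×0.2756×15.6×4.9² = 51.62 kN/m, acting at H/3 = 1.633 m above the base.
Overturning moment M_o = P_a × H/3 = 51.62 × 1.633 = 84.31.
Resisting moment M_r = W × 1.64 = 243.4 × 1.64 = 399.2.
FS_overturning = M_r/M_o = 399.2/84.31 = 4.734.

4.73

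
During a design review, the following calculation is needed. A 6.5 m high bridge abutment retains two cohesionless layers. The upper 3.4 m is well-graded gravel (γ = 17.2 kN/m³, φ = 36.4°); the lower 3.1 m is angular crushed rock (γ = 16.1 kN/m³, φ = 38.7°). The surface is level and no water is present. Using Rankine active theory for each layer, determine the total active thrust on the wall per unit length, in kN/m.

K_a1 = tan²(45°−36.4°/2) = 0.2552; K_a2 = tan²(45°−38.7°/2) = 0.2306.
Layer 1: σ at base = K_a1 γ₁ h₁ = 14.92 kPa; P₁ = ½×14.92×3.4 = 25.37.
Layer 2: σ_v at top = γ₁h₁ = 58.48; σ_h top = K_a2×58.48 = 13.48; σ_h base = K_a2×(58.48+16.1×3.1) = 24.99.
P₂ = ½(13.48+24.99)×3.1 = 59.64. Total P_a = 25.37+59.64 = 85.01 kN/m.

85.0 kN/m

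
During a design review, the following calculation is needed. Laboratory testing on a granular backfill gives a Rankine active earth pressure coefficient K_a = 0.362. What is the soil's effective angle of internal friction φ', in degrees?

27.9°

K_a = tan²(45° − φ/2) ⇒ 45° − φ/2 = arctan(√0.362) = 31.03°.
φ = 2(45° − 31.03°) = 27.93°.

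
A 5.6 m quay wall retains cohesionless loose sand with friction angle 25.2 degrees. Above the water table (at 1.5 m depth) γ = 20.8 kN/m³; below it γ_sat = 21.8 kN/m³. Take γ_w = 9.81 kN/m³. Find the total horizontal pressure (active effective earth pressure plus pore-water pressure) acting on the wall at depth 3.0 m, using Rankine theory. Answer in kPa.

K_a = (1 − sin φ)/(1 + sin φ) = 0.4027.
γ' = 21.8 − 9.81 = 11.99 kN/m³.
Effective vertical stress at 3.0 m: σ'_v = 20.8×1.5 + 11.99×1.50 = 49.19 kPa.
σ'_h = K_a σ'_v = 0.4027 × 49.19 = 19.81 kPa; u = γ_w × 1.50 = 14.71 kPa.
Total σ_h = 19.81 + 14.71 = 34.52 kPa.

34.5 kPa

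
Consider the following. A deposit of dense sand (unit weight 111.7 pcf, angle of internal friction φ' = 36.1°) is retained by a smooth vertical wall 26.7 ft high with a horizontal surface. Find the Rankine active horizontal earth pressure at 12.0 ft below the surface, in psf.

K_a = (1 − sin φ)/(1 + sin φ) = 0.2585.
σ_h = K_a γ z = 0.2585 × 111.7 × 12.0 = 346.5 psf.

346 psf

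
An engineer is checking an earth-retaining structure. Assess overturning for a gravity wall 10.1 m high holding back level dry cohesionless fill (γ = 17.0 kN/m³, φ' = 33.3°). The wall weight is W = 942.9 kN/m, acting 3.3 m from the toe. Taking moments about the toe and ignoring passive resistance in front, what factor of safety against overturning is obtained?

3.66

K_a = tan²(45° − 33.3°/2) = 0.2911.
P_a = ½K_aγH² = 0.5×0.2911×17.0×10.1² = 252.4 kN/m, acting at H/3 = 3.367 m above the base.
Overturning moment M_o = P_a × H/3 = 252.4 × 3.367 = 849.9.
Resisting moment M_r = W × 3.3 = 942.9 × 3.3 = 3112.
FS_overturning = M_r/M_o = 3112/849.9 = 3.661.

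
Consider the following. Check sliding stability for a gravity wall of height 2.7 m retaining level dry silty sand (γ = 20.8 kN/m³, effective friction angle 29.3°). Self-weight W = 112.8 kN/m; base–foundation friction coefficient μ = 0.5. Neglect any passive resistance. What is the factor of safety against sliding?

2.17

K_a = tan²(45° − 29.3°/2) = 0.3428.
P_a = ½K_aγH² = 0.5×0.3428×20.8×2.7² = 25.99 kN/m, acting at H/3 = 0.9000 m above the base.
FS_sliding = μW / P_a = 0.5×112.8 / 25.99 = 2.170.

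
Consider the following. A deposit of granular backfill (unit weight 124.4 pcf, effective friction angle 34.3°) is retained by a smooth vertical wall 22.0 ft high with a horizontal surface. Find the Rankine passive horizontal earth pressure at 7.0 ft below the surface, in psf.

K_p = (1 + sin φ)/(1 − sin φ) = 3.582.
σ_h = K_p γ z = 3.582 × 124.4 × 7.0 = 3119 psf.

3120 psf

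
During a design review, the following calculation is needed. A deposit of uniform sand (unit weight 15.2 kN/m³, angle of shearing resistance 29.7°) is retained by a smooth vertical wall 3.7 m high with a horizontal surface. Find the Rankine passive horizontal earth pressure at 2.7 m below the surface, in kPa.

K_p = (1 + sin φ)/(1 − sin φ) = 2.964.
σ_h = K_p γ z = 2.964 × 15.2 × 2.7 = 121.6 kPa.

122 kPa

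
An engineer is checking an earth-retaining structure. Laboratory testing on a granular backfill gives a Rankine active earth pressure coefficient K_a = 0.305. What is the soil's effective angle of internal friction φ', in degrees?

32.2°

K_a = tan²(45° − φ/2) ⇒ 45° − φ/2 = arctan(√0.305) = 28.91°.
φ = 2(45° − 28.91°) = 32.18°.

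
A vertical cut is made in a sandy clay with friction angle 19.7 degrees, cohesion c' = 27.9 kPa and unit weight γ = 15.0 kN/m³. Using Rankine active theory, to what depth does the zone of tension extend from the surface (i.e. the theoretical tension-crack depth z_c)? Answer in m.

5.28 m

K_a = tan²(45° − 19.7°/2) = 0.4958; √K_a = 0.7041.
The active pressure is zero where K_a γ z = 2c√K_a, so z_c = 2c/(γ√K_a) = 2×27.9/(15.0×0.7041) = 5.283 m.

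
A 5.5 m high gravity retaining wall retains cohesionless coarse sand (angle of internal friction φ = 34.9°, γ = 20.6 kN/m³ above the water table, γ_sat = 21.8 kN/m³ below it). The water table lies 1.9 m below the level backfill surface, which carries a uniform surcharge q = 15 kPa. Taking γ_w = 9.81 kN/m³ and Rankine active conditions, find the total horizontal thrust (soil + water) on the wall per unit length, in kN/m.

156 kN/m

K_a = tan²(45° − φ/2) = 0.2721.
γ' = 21.8 − 9.81 = 11.99 kN/m³. h₂ = H − d_w = 3.6 m.
σ'_h: at surface K_a·q = 4.082; at WT K_a(q+γd_w) = 14.73; at base K_a(q+γd_w+γ'h₂) = 26.48 kPa.
P₁ = ½(4.082+14.73)×1.9 = 17.88; P₂ = ½(14.73+26.48)×3.6 = 74.19; P_w = ½γ_w h₂² = 63.57.
Total = 17.88+74.19+63.57 = 155.6 kN/m.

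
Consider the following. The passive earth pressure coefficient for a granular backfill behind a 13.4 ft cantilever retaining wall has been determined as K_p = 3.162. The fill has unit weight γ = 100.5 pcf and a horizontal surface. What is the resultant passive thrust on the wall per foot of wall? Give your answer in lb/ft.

28500 lb/ft

P = ½ K_p γ H² = 0.5 × 3.162 × 100.5 × 13.4² = 28530 lb/ft.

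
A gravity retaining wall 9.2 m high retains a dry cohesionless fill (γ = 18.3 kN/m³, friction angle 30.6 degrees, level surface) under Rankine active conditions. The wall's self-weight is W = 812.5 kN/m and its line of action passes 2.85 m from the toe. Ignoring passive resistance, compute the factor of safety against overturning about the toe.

K_a = tan²(45° − 30.6°/2) = 0.3253.
P_a = ½K_aγH² = 0.5×0.3253×18.3×9.2² = 252.0 kN/m, acting at H/3 = 3.067 m above the base.
Overturning moment M_o = P_a × H/3 = 252.0 × 3.067 = 772.7.
Resisting moment M_r = W × 2.85 = 812.5 × 2.85 = 2316.
FS_overturning = M_r/M_o = 2316/772.7 = 2.997.

3.00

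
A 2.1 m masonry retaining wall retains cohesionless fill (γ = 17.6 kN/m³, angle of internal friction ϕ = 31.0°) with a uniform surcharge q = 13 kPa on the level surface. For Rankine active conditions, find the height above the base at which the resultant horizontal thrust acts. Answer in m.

0.845 m

K_a = 0.3201.
Triangular part P₁ = ½K_aγH² = 12.42 at H/3 = 0.7000 m; rectangular part P₂ = K_a q H = 8.739 at H/2 = 1.050 m.
ȳ = (P₁·0.7000 + P₂·1.050)/(P₁+P₂) = 0.8445 m.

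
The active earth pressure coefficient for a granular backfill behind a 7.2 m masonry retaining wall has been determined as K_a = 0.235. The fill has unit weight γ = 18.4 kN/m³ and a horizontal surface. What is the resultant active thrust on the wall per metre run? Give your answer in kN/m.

P = ½ K_a γ H² = 0.5 × 0.235 × 18.4 × 7.2² = 112.1 kN/m.

112 kN/m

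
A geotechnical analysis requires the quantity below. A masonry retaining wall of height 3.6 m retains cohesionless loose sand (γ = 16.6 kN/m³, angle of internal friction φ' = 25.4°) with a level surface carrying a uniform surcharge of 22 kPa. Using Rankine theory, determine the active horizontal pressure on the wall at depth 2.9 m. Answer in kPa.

28.0 kPa

K_a = (1 − sin φ)/(1 + sin φ) = 0.3996.
σ_v = γz + q = 16.6 × 2.9 + 22 = 70.14 kPa.
σ_h = K_a σ_v = 0.3996 × 70.14 = 28.03 kPa.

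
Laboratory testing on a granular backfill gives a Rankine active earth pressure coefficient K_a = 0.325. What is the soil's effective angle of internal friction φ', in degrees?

K_a = tan²(45° − φ/2) ⇒ 45° − φ/2 = arctan(√0.325) = 29.69°.
φ = 2(45° − 29.69°) = 30.63°.

30.6°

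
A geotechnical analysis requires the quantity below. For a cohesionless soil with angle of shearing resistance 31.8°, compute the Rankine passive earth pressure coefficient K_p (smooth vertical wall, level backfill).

K_p = (1 + sin φ)/(1 − sin φ) = tan²(45° + 31.8°/2) = 3.228.

3.23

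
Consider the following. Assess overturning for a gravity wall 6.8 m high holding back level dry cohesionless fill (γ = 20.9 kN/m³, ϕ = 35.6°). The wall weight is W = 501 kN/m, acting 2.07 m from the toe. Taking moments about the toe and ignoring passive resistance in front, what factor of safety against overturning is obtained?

3.58

K_a = tan²(45° − 35.6°/2) = 0.2641.
P_a = ½K_aγH² = 0.5×0.2641×20.9×6.8² = 127.6 kN/m, acting at H/3 = 2.267 m above the base.
Overturning moment M_o = P_a × H/3 = 127.6 × 2.267 = 289.3.
Resisting moment M_r = W × 2.07 = 501 × 2.07 = 1037.
FS_overturning = M_r/M_o = 1037/289.3 = 3.585.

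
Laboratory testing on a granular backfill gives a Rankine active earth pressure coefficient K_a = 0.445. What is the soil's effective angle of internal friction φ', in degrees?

K_a = tan²(45° − φ/2) ⇒ 45° − φ/2 = arctan(√0.445) = 33.71°.
φ = 2(45° − 33.71°) = 22.59°.

22.6°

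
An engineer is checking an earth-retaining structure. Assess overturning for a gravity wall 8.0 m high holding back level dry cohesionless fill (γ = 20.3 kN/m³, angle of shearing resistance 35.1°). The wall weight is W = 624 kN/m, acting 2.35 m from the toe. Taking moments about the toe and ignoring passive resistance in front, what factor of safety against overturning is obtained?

3.14

K_a = tan²(45° − 35.1°/2) = 0.2698.
P_a = ½K_aγH² = 0.5×0.2698×20.3×8.0² = 175.3 kN/m, acting at H/3 = 2.667 m above the base.
Overturning moment M_o = P_a × H/3 = 175.3 × 2.667 = 467.4.
Resisting moment M_r = W × 2.35 = 624 × 2.35 = 1466.
FS_overturning = M_r/M_o = 1466/467.4 = 3.137.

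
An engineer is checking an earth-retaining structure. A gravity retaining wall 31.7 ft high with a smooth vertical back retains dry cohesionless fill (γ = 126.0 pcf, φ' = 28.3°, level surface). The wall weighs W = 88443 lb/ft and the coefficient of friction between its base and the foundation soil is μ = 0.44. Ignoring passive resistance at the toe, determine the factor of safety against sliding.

K_a = tan²(45° − 28.3°/2) = 0.3568.
P_a = ½K_aγH² = 0.5×0.3568×126.0×31.7² = 22590 lb/ft, acting at H/3 = 10.57 ft above the base.
FS_sliding = μW / P_a = 0.44×88443 / 22590 = 1.723.

1.72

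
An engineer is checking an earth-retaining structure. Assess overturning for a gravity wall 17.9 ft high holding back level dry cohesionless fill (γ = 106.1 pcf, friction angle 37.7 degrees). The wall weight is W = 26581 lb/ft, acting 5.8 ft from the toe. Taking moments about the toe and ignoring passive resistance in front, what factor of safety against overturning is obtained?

K_a = tan²(45° − 37.7°/2) = 0.2411.
P_a = ½K_aγH² = 0.5×0.2411×106.1×17.9² = 4097 lb/ft, acting at H/3 = 5.967 ft above the base.
Overturning moment M_o = P_a × H/3 = 4097 × 5.967 = 24450.
Resisting moment M_r = W × 5.8 = 26581 × 5.8 = 154200.
FS_overturning = M_r/M_o = 154200/24450 = 6.306.

6.31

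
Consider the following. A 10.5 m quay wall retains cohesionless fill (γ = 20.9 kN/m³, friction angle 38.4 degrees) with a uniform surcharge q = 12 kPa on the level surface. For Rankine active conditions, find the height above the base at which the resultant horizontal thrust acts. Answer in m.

K_a = 0.2337.
Triangular part P₁ = ½K_aγH² = 269.2 at H/3 = 3.500 m; rectangular part P₂ = K_a q H = 29.45 at H/2 = 5.250 m.
ȳ = (P₁·3.500 + P₂·5.250)/(P₁+P₂) = 3.673 m.

3.67 m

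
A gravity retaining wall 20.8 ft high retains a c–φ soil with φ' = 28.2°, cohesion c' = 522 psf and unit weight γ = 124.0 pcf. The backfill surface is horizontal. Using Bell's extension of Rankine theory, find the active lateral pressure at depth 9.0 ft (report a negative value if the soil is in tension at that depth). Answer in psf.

-225 psf

K_a = (1 − sin φ)/(1 + sin φ) = 0.3582.
σ_a = K_a γ z − 2c√K_a = 0.3582×124.0×9.0 − 2×522×0.5985 = -225.1 psf.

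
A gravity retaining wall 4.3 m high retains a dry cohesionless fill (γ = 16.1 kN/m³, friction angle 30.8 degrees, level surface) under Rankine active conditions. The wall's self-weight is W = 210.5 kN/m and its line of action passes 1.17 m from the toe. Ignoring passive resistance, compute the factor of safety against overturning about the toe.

3.58

K_a = tan²(45° − 30.8°/2) = 0.3227.
P_a = ½K_aγH² = 0.5×0.3227×16.1×4.3² = 48.03 kN/m, acting at H/3 = 1.433 m above the base.
Overturning moment M_o = P_a × H/3 = 48.03 × 1.433 = 68.85.
Resisting moment M_r = W × 1.17 = 210.5 × 1.17 = 246.3.
FS_overturning = M_r/M_o = 246.3/68.85 = 3.577.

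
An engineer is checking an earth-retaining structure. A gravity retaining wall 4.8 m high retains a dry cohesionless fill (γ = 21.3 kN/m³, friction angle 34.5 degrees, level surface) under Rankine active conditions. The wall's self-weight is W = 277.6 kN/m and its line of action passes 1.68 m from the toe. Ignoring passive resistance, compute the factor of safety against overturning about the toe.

4.29

K_a = tan²(45° − 34.5°/2) = 0.2768.
P_a = ½K_aγH² = 0.5×0.2768×21.3×4.8² = 67.92 kN/m, acting at H/3 = 1.600 m above the base.
Overturning moment M_o = P_a × H/3 = 67.92 × 1.600 = 108.7.
Resisting moment M_r = W × 1.68 = 277.6 × 1.68 = 466.4.
FS_overturning = M_r/M_o = 466.4/108.7 = 4.291.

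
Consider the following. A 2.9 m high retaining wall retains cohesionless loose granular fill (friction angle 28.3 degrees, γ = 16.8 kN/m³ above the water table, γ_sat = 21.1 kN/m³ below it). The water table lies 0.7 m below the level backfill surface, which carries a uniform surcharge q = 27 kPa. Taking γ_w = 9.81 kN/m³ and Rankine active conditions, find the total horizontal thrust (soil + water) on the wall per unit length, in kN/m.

K_a = tan²(45° − φ/2) = 0.3568.
γ' = 21.1 − 9.81 = 11.29 kN/m³. h₂ = H − d_w = 2.2 m.
σ'_h: at surface K_a·q = 9.633; at WT K_a(q+γd_w) = 13.83; at base K_a(q+γd_w+γ'h₂) = 22.69 kPa.
P₁ = ½(9.633+13.83)×0.7 = 8.211; P₂ = ½(13.83+22.69)×2.2 = 40.17; P_w = ½γ_w h₂² = 23.74.
Total = 8.211+40.17+23.74 = 72.12 kN/m.

72.1 kN/m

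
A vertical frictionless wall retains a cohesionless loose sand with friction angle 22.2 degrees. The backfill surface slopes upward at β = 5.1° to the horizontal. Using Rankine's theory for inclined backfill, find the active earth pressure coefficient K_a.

K_a = cos β · (cos β − √(cos²β − cos²φ)) / (cos β + √(cos²β − cos²φ)).
cos β = 0.9960, cos φ = 0.9259, √(cos²β − cos²φ) = 0.3672.
K_a = 0.9960 × (0.9960 − 0.3672)/(0.9960 + 0.3672) = 0.4594.

0.459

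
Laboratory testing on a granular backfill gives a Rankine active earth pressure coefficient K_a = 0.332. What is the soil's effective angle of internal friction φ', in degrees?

K_a = tan²(45° − φ/2) ⇒ 45° − φ/2 = arctan(√0.332) = 29.95°.
φ = 2(45° − 29.95°) = 30.10°.

30.1°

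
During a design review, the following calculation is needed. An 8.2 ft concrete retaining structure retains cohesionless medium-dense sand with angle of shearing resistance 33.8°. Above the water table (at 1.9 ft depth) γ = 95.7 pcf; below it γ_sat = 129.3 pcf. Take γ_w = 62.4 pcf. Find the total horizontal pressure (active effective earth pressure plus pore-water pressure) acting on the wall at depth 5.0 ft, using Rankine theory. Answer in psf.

304 psf

K_a = (1 − sin φ)/(1 + sin φ) = 0.2851.
γ' = 129.3 − 62.4 = 66.90 pcf.
Effective vertical stress at 5.0 ft: σ'_v = 95.7×1.9 + 66.90×3.10 = 389.2 psf.
σ'_h = K_a σ'_v = 0.2851 × 389.2 = 111.0 psf; u = γ_w × 3.10 = 193.4 psf.
Total σ_h = 111.0 + 193.4 = 304.4 psf.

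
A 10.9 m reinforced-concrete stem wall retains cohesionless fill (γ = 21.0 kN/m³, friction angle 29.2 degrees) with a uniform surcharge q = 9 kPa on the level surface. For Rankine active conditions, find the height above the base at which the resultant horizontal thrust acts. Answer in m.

K_a = 0.3442.
Triangular part P₁ = ½K_aγH² = 429.4 at H/3 = 3.633 m; rectangular part P₂ = K_a q H = 33.77 at H/2 = 5.450 m.
ȳ = (P₁·3.633 + P₂·5.450)/(P₁+P₂) = 3.766 m.

3.77 m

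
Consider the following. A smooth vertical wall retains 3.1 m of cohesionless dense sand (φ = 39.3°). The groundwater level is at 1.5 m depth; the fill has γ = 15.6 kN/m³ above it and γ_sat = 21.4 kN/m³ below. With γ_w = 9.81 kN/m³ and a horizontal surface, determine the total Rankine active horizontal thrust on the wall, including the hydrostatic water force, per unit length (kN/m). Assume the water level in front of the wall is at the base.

28.2 kN/m

K_a = tan²(45° − φ/2) = 0.2245.
γ' = 21.4 − 9.81 = 11.59 kN/m³. Depth below WT = 1.6 m.
σ'_h at WT = K_a γ d_w = 5.252 kPa; at base = 5.252 + K_a γ' × 1.6 = 9.415 kPa.
P₁ (0–1.5 m) = ½×5.252×1.5 = 3.939. P₂ (1.5–3.1 m) = ½(5.252+9.415)×1.6 = 11.73.
P_w = ½ γ_w h₂² = 0.5×9.81×1.6² = 12.56. Total = 3.939+11.73+12.56 = 28.23 kN/m.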